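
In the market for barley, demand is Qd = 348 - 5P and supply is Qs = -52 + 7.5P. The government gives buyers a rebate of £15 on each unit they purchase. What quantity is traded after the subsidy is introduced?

Q' = 233

Pre-subsidy: 348 - 5P = -52 + 7.5P gives P* = 32, Q* = 188.
With the rebate, buyers effectively pay Pb = Ps − 15, where Ps is the price sellers receive.
Demand in terms of Ps becomes Qd = 348 − 5(Ps − 15) = 423 - 5Ps. Setting this equal to supply: 423 - 5Ps = -52 + 7.5Ps, so Ps = 38.
Buyers pay Pb = 38 − 15 = 23; Q' = -52 + 7.5·38 = 233.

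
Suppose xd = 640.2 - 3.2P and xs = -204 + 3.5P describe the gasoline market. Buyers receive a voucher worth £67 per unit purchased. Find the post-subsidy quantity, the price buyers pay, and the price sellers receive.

Pre-subsidy: 640.2 - 3.2P = -204 + 3.5P gives P* = 126, x* = 237.
With the rebate, buyers effectively pay Pb = Ps − 67, where Ps is the price sellers receive.
Demand in terms of Ps becomes xd = 640.2 − 3.2(Ps − 67) = 854.6 - 3.2Ps. Setting this equal to supply: 854.6 - 3.2Ps = -204 + 3.5Ps, so Ps = 158.
Buyers pay Pb = 158 − 67 = 91; x' = -204 + 3.5·158 = 349.

x' = 349; buyers pay £91; sellers receive £158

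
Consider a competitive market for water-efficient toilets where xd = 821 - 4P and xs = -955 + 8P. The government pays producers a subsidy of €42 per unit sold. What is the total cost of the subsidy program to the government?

Pre-subsidy: 821 - 4P = -955 + 8P gives P* = 148, x* = 229.
With the subsidy, sellers receive Ps = Pb + 42 for each unit, where Pb is the price buyers pay.
Supply in terms of Pb becomes xs = -955 + 8(Pb + 42) = -619 + 8Pb. Setting this equal to demand: 821 - 4Pb = -619 + 8Pb, so Pb = 120.
Sellers receive Ps = 120 + 42 = 162; x' = 821 − 4·120 = 341.
Government outlay = subsidy × quantity = 42 × 341 = 14322.

Government cost = €14322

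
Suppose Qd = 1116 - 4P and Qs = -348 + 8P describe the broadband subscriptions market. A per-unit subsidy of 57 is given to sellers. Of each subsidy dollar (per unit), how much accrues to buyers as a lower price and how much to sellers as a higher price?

Pre-subsidy: 1116 - 4P = -348 + 8P gives P* = 122, Q* = 628.
With the subsidy, sellers receive Ps = Pb + 57 for each unit, where Pb is the price buyers pay.
Supply in terms of Pb becomes Qs = -348 + 8(Pb + 57) = 108 + 8Pb. Setting this equal to demand: 1116 - 4Pb = 108 + 8Pb, so Pb = 84.
Sellers receive Ps = 84 + 57 = 141; Q' = 1116 − 4·84 = 780.
Buyers' price falls by P* − Pb = 122 − 84 = 38; sellers' price rises by Ps − P* = 141 − 122 = 19.

Buyers gain 38 per unit; sellers gain 19 per unit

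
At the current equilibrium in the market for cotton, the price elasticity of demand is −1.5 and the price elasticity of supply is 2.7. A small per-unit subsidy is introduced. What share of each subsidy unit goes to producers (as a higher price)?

For a small subsidy around the equilibrium, the benefit split depends on the relative slopes, which at a point are proportional to the elasticities.
Buyer share = εs/(εs + |εd|) = 2.7/(2.7 + 1.5) = 9/14; seller share = |εd|/(εs + |εd|) = 5/14.
So producers capture 5/14 of the subsidy.

Producer share = 5/14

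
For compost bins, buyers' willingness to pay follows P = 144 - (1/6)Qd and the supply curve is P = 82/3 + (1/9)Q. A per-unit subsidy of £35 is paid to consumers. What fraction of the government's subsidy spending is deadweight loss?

DWL / government spending = 3/26

Pre-subsidy: 144 - (1/6)Q = 82/3 + (1/9)Q gives Q* = 420 and P* = 74.
With the rebate, buyers effectively pay Pb = Ps − 35, where Ps is the price sellers receive.
On the curves, Pb = 144 - (1/6)Q and Ps = 82/3 + (1/9)Q; the wedge Ps − Pb = 35 gives 82/3 + (1/9)Q − (144 - (1/6)Q) = 35, so Q' = 546.
Then Pb = 144 − (1/6)·546 = 53 and Ps = 82/3 + (1/9)·546 = 88.
ΔCS = ½(420 + 546)(74 − 53) = 10143; ΔPS = ½(420 + 546)(88 − 74) = 6762.
Government spending = 35 × 546 = 19110.
DWL = ½ × 35 × (546 − 420) = 2205; fraction = 2205 / 19110 = 3/26.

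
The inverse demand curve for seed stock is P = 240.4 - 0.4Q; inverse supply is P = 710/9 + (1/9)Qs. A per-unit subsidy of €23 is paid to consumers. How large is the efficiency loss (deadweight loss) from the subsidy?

Pre-subsidy: 240.4 - 0.4Q = 710/9 + (1/9)Q gives Q* = 316 and P* = 114.
With the rebate, buyers effectively pay Pb = Ps − 23, where Ps is the price sellers receive.
On the curves, Pb = 240.4 - 0.4Q and Ps = 710/9 + (1/9)Q; the wedge Ps − Pb = 23 gives 710/9 + (1/9)Q − (240.4 - 0.4Q) = 23, so Q' = 361.
Then Pb = 240.4 − 0.4·361 = 96 and Ps = 710/9 + (1/9)·361 = 119.
The subsidy expands output by 361 − 316 = 45 past the efficient level; on those units the gap between marginal cost and willingness to pay runs from 0 up to 23.
DWL = ½ × 23 × 45 = 517.5.

Deadweight loss = €517.5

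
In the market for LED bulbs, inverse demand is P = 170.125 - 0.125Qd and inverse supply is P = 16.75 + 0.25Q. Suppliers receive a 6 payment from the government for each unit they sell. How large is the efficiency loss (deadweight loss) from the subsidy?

Deadweight loss = 48

Pre-subsidy: 170.125 - 0.125Q = 16.75 + 0.25Q gives Q* = 409 and P* = 119.
With the subsidy, sellers receive Ps = Pb + 6 for each unit, where Pb is the price buyers pay.
On the curves, Pb = 170.125 - 0.125Q and Ps = 16.75 + 0.25Q; the wedge Ps − Pb = 6 gives 16.75 + 0.25Q − (170.125 - 0.125Q) = 6, so Q' = 425.
Then Pb = 170.125 − 0.125·425 = 117 and Ps = 16.75 + 0.25·425 = 123.
The subsidy expands output by 425 − 409 = 16 past the efficient level; on those units the gap between marginal cost and willingness to pay runs from 0 up to 6.
DWL = ½ × 6 × 16 = 48.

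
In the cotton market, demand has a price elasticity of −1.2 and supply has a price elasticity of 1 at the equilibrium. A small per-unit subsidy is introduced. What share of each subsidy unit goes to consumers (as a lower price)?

Consumer share = 5/11

For a small subsidy around the equilibrium, the benefit split depends on the relative slopes, which at a point are proportional to the elasticities.
Buyer share = εs/(εs + |εd|) = 1/(1 + 1.2) = 5/11; seller share = |εd|/(εs + |εd|) = 6/11.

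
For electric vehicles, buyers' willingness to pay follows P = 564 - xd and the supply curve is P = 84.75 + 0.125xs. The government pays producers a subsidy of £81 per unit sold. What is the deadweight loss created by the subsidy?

Pre-subsidy: 564 - x = 84.75 + 0.125x gives x* = 426 and P* = 138.
With the subsidy, sellers receive Ps = Pb + 81 for each unit, where Pb is the price buyers pay.
On the curves, Pb = 564 - x and Ps = 84.75 + 0.125x; the wedge Ps − Pb = 81 gives 84.75 + 0.125x − (564 - x) = 81, so x' = 498.
Then Pb = 564 − 1·498 = 66 and Ps = 84.75 + 0.125·498 = 147.
The subsidy expands output by 498 − 426 = 72 past the efficient level; on those units the gap between marginal cost and willingness to pay runs from 0 up to 81.
DWL = ½ × 81 × 72 = 2916.

Deadweight loss = £2916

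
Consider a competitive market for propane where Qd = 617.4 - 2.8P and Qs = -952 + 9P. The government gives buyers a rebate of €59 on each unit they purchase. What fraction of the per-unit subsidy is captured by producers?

Pre-subsidy: 617.4 - 2.8P = -952 + 9P gives P* = 133, Q* = 245.
With the rebate, buyers effectively pay Pb = Ps − 59, where Ps is the price sellers receive.
Demand in terms of Ps becomes Qd = 617.4 − 2.8(Ps − 59) = 782.6 - 2.8Ps. Setting this equal to supply: 782.6 - 2.8Ps = -952 + 9Ps, so Ps = 147.
Buyers pay Pb = 147 − 59 = 88; Q' = -952 + 9·147 = 371.
Buyers' price falls by P* − Pb = 133 − 88 = 45; sellers' price rises by Ps − P* = 147 − 133 = 14.
So producers capture 14/59 = 14/59 of each unit of subsidy.

Producer share = 14/59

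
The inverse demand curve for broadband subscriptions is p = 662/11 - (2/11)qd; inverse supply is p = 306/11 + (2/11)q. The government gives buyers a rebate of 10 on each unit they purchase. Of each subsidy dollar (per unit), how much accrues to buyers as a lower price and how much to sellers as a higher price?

Buyers gain 5 per unit; sellers gain 5 per unit

Pre-subsidy: 662/11 - (2/11)q = 306/11 + (2/11)q gives q* = 89 and p* = 44.
With the rebate, buyers effectively pay pb = ps − 10, where ps is the price sellers receive.
On the curves, pb = 662/11 - (2/11)q and ps = 306/11 + (2/11)q; the wedge ps − pb = 10 gives 306/11 + (2/11)q − (662/11 - (2/11)q) = 10, so q' = 116.5.
Then pb = 662/11 − (2/11)·116.5 = 39 and ps = 306/11 + (2/11)·116.5 = 49.
Buyers' price falls by p* − pb = 44 − 39 = 5; sellers' price rises by ps − p* = 49 − 44 = 5.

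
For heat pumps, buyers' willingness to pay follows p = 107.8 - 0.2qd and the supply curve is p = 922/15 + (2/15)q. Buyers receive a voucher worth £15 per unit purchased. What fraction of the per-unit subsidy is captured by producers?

Pre-subsidy: 107.8 - 0.2q = 922/15 + (2/15)q gives q* = 139 and p* = 80.
With the rebate, buyers effectively pay pb = ps − 15, where ps is the price sellers receive.
On the curves, pb = 107.8 - 0.2q and ps = 922/15 + (2/15)q; the wedge ps − pb = 15 gives 922/15 + (2/15)q − (107.8 - 0.2q) = 15, so q' = 184.
Then pb = 107.8 − 0.2·184 = 71 and ps = 922/15 + (2/15)·184 = 86.
Buyers' price falls by p* − pb = 80 − 71 = 9; sellers' price rises by ps − p* = 86 − 80 = 6.
So producers capture 6/15 = 0.4 of each unit of subsidy.

Producer share = 0.4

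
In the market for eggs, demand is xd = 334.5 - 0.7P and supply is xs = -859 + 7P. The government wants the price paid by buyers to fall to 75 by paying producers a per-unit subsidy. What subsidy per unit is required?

Required subsidy s = 88 per unit

At a buyer price of 75, quantity demanded is 334.5 − 0.7·75 = 282.
Sellers supply 282 only when they receive Ps with -859 + 7·Ps = 282, i.e. Ps = 163.
s = Ps − Pb = 163 − 75 = 88.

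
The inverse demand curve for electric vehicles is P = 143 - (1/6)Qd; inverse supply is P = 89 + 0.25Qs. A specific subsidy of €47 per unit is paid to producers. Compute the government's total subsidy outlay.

Pre-subsidy: 143 - (1/6)Q = 89 + 0.25Q gives Q* = 129.6 and P* = 121.4.
With the subsidy, sellers receive Ps = Pb + 47 for each unit, where Pb is the price buyers pay.
On the curves, Pb = 143 - (1/6)Q and Ps = 89 + 0.25Q; the wedge Ps − Pb = 47 gives 89 + 0.25Q − (143 - (1/6)Q) = 47, so Q' = 242.4.
Then Pb = 143 − (1/6)·242.4 = 102.6 and Ps = 89 + 0.25·242.4 = 149.6.
Government outlay = subsidy × quantity = 47 × 242.4 = 11392.8.

Government cost = €11392.8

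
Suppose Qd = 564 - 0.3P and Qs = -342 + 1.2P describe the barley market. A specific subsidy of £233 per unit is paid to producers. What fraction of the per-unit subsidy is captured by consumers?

Consumer share = 0.8

Pre-subsidy: 564 - 0.3P = -342 + 1.2P gives P* = 604, Q* = 382.8.
With the subsidy, sellers receive Ps = Pb + 233 for each unit, where Pb is the price buyers pay.
Supply in terms of Pb becomes Qs = -342 + 1.2(Pb + 233) = -62.4 + 1.2Pb. Setting this equal to demand: 564 - 0.3Pb = -62.4 + 1.2Pb, so Pb = 417.6.
Sellers receive Ps = 417.6 + 233 = 650.6; Q' = 564 − 0.3·417.6 = 438.72.
Buyers' price falls by P* − Pb = 604 − 417.6 = 186.4; sellers' price rises by Ps − P* = 650.6 − 604 = 46.6.
So consumers capture 186.4/233 = 0.8 of each unit of subsidy.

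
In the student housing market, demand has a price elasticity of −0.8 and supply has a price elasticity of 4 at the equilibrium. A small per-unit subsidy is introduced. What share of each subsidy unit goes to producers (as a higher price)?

Producer share = 1/6

For a small subsidy around the equilibrium, the benefit split depends on the relative slopes, which at a point are proportional to the elasticities.
Buyer share = εs/(εs + |εd|) = 4/(4 + 0.8) = 5/6; seller share = |εd|/(εs + |εd|) = 1/6.
So producers capture 1/6 of the subsidy.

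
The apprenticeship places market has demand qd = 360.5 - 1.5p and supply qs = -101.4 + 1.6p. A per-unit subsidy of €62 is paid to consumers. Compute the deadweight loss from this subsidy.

Pre-subsidy: 360.5 - 1.5p = -101.4 + 1.6p gives p* = 149, q* = 137.
With the rebate, buyers effectively pay pb = ps − 62, where ps is the price sellers receive.
Demand in terms of ps becomes qd = 360.5 − 1.5(ps − 62) = 453.5 - 1.5ps. Setting this equal to supply: 453.5 - 1.5ps = -101.4 + 1.6ps, so ps = 179.
Buyers pay pb = 179 − 62 = 117; q' = -101.4 + 1.6·179 = 185.
The subsidy expands output by 185 − 137 = 48 past the efficient level; on those units the gap between marginal cost and willingness to pay runs from 0 up to 62.
DWL = ½ × 62 × 48 = 1488.

Deadweight loss = €1488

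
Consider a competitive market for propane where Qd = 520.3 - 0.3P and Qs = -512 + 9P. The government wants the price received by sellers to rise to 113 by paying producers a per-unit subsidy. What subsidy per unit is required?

Required subsidy s = 62 per unit

At a seller price of 113, quantity supplied is -512 + 9·113 = 505.
Buyers absorb 505 only when they pay Pb with 520.3 − 0.3·Pb = 505, i.e. Pb = 51.
s = Ps − Pb = 113 − 51 = 62.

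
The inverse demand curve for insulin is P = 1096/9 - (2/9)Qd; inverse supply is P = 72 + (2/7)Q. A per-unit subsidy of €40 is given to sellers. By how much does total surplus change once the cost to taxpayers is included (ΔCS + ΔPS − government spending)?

Net change in total surplus = -€1575

Pre-subsidy: 1096/9 - (2/9)Q = 72 + (2/7)Q gives Q* = 98 and P* = 100.
With the subsidy, sellers receive Ps = Pb + 40 for each unit, where Pb is the price buyers pay.
On the curves, Pb = 1096/9 - (2/9)Q and Ps = 72 + (2/7)Q; the wedge Ps − Pb = 40 gives 72 + (2/7)Q − (1096/9 - (2/9)Q) = 40, so Q' = 176.75.
Then Pb = 1096/9 − (2/9)·176.75 = 82.5 and Ps = 72 + (2/7)·176.75 = 122.5.
ΔCS = ½(98 + 176.75)(100 − 82.5) = 2404.0625; ΔPS = ½(98 + 176.75)(122.5 − 100) = 3090.9375.
Government spending = 40 × 176.75 = 7070.
Net change = 2404.0625 + 3090.9375 − 7070 = -1575. The loss equals the DWL triangle ½·40·78.75.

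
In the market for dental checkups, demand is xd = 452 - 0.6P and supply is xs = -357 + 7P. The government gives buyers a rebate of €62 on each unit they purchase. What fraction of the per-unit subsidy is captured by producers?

Pre-subsidy: 452 - 0.6P = -357 + 7P gives P* = 4045/38, x* = 14749/38.
With the rebate, buyers effectively pay Pb = Ps − 62, where Ps is the price sellers receive.
Demand in terms of Ps becomes xd = 452 − 0.6(Ps − 62) = 489.2 - 0.6Ps. Setting this equal to supply: 489.2 - 0.6Ps = -357 + 7Ps, so Ps = 4231/38.
Buyers pay Pb = 4231/38 − 62 = 1875/38; x' = -357 + 7·(4231/38) = 16051/38.
Buyers' price falls by P* − Pb = 4045/38 − 1875/38 = 1085/19; sellers' price rises by Ps − P* = 4231/38 − 4045/38 = 93/19.
So producers capture (93/19)/62 = 3/38 of each unit of subsidy.

Producer share = 3/38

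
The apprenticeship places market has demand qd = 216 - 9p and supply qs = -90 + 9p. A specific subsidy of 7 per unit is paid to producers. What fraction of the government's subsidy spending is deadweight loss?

Pre-subsidy: 216 - 9p = -90 + 9p gives p* = 17, q* = 63.
With the subsidy, sellers receive ps = pb + 7 for each unit, where pb is the price buyers pay.
Supply in terms of pb becomes qs = -90 + 9(pb + 7) = -27 + 9pb. Setting this equal to demand: 216 - 9pb = -27 + 9pb, so pb = 13.5.
Sellers receive ps = 13.5 + 7 = 20.5; q' = 216 − 9·13.5 = 94.5.
ΔCS = ½(63 + 94.5)(17 − 13.5) = 275.625; ΔPS = ½(63 + 94.5)(20.5 − 17) = 275.625.
Government spending = 7 × 94.5 = 661.5.
DWL = ½ × 7 × (94.5 − 63) = 110.25; fraction = 110.25 / 661.5 = 1/6.

DWL / government spending = 1/6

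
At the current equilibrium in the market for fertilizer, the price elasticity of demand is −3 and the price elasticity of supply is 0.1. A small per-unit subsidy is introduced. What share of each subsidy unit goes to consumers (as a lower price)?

For a small subsidy around the equilibrium, the benefit split depends on the relative slopes, which at a point are proportional to the elasticities.
Buyer share = εs/(εs + |εd|) = 0.1/(0.1 + 3) = 1/31; seller share = |εd|/(εs + |εd|) = 30/31.

Consumer share = 1/31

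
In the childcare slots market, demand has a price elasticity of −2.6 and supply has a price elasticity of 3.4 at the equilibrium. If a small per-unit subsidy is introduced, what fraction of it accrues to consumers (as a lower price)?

Consumer share = 17/30

For a small subsidy around the equilibrium, the benefit split depends on the relative slopes, which at a point are proportional to the elasticities.
Buyer share = εs/(εs + |εd|) = 3.4/(3.4 + 2.6) = 17/30; seller share = |εd|/(εs + |εd|) = 13/30.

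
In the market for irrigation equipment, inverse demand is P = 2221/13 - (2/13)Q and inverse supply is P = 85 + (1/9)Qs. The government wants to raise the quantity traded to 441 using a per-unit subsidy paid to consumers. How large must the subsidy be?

At Q = 441, from the demand curve buyers pay Pb = 2221/13 − (2/13)·441 = 103; from the supply curve sellers need Ps = 85 + (1/9)·441 = 134.
The subsidy must fill the gap: s = Ps − Pb = 134 − 103 = 31.

Required subsidy s = 31 per unit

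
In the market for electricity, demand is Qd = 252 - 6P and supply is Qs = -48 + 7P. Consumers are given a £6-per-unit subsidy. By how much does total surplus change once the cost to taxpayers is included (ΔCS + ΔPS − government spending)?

Pre-subsidy: 252 - 6P = -48 + 7P gives P* = 300/13, Q* = 1476/13.
With the rebate, buyers effectively pay Pb = Ps − 6, where Ps is the price sellers receive.
Demand in terms of Ps becomes Qd = 252 − 6(Ps − 6) = 288 - 6Ps. Setting this equal to supply: 288 - 6Ps = -48 + 7Ps, so Ps = 336/13.
Buyers pay Pb = 336/13 − 6 = 258/13; Q' = -48 + 7·(336/13) = 1728/13.
ΔCS = ½(1476/13 + 1728/13)(300/13 − 258/13) = 67284/169; ΔPS = ½(1476/13 + 1728/13)(336/13 − 300/13) = 57672/169.
Government spending = 6 × 1728/13 = 10368/13.
Net change = 67284/169 + 57672/169 − 10368/13 = -756/13. The loss equals the DWL triangle ½·6·252/13.

Net change in total surplus = -756/13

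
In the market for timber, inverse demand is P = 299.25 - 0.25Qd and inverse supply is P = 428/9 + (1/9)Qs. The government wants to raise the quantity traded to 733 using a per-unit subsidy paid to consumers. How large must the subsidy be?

At Q = 733, from the demand curve buyers pay Pb = 299.25 − 0.25·733 = 116; from the supply curve sellers need Ps = 428/9 + (1/9)·733 = 129.
The subsidy must fill the gap: s = Ps − Pb = 129 − 116 = 13.

Required subsidy s = 13 per unit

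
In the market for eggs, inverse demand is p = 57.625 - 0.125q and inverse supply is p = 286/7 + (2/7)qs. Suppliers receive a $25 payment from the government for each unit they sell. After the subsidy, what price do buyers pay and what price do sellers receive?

Buyers pay 1033/23; sellers receive 1608/23

Pre-subsidy: 57.625 - 0.125q = 286/7 + (2/7)q gives q* = 939/23 and p* = 1208/23.
With the subsidy, sellers receive ps = pb + 25 for each unit, where pb is the price buyers pay.
On the curves, pb = 57.625 - 0.125q and ps = 286/7 + (2/7)q; the wedge ps − pb = 25 gives 286/7 + (2/7)q − (57.625 - 0.125q) = 25, so q' = 2339/23.
Then pb = 57.625 − 0.125·(2339/23) = 1033/23 and ps = 286/7 + (2/7)·(2339/23) = 1608/23.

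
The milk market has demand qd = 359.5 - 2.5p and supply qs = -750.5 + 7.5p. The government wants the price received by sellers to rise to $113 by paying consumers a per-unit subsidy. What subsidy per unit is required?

Required subsidy s = $8 per unit

At a seller price of 113, quantity supplied is -750.5 + 7.5·113 = 97.
Buyers absorb 97 only when they pay pb with 359.5 − 2.5·pb = 97, i.e. pb = 105.
s = ps − pb = 113 − 105 = 8.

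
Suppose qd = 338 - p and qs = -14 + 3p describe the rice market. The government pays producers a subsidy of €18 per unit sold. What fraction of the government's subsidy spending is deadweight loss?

DWL / government spending = 27/1054

Pre-subsidy: 338 - p = -14 + 3p gives p* = 88, q* = 250.
With the subsidy, sellers receive ps = pb + 18 for each unit, where pb is the price buyers pay.
Supply in terms of pb becomes qs = -14 + 3(pb + 18) = 40 + 3pb. Setting this equal to demand: 338 - pb = 40 + 3pb, so pb = 74.5.
Sellers receive ps = 74.5 + 18 = 92.5; q' = 338 − 1·74.5 = 263.5.
ΔCS = ½(250 + 263.5)(88 − 74.5) = 3466.125; ΔPS = ½(250 + 263.5)(92.5 − 88) = 1155.375.
Government spending = 18 × 263.5 = 4743.
DWL = ½ × 18 × (263.5 − 250) = 121.5; fraction = 121.5 / 4743 = 27/1054.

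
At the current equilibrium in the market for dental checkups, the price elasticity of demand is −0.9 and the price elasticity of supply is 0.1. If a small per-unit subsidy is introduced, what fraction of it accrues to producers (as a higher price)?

For a small subsidy around the equilibrium, the benefit split depends on the relative slopes, which at a point are proportional to the elasticities.
Buyer share = εs/(εs + |εd|) = 0.1/(0.1 + 0.9) = 0.1; seller share = |εd|/(εs + |εd|) = 0.9.
So producers capture 0.9 of the subsidy.

Producer share = 0.9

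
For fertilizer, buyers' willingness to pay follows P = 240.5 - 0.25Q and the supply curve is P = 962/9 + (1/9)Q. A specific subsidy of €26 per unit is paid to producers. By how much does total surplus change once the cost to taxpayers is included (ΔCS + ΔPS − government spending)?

Net change in total surplus = -€936

Pre-subsidy: 240.5 - 0.25Q = 962/9 + (1/9)Q gives Q* = 370 and P* = 148.
With the subsidy, sellers receive Ps = Pb + 26 for each unit, where Pb is the price buyers pay.
On the curves, Pb = 240.5 - 0.25Q and Ps = 962/9 + (1/9)Q; the wedge Ps − Pb = 26 gives 962/9 + (1/9)Q − (240.5 - 0.25Q) = 26, so Q' = 442.
Then Pb = 240.5 − 0.25·442 = 130 and Ps = 962/9 + (1/9)·442 = 156.
ΔCS = ½(370 + 442)(148 − 130) = 7308; ΔPS = ½(370 + 442)(156 − 148) = 3248.
Government spending = 26 × 442 = 11492.
Net change = 7308 + 3248 − 11492 = -936. The loss equals the DWL triangle ½·26·72.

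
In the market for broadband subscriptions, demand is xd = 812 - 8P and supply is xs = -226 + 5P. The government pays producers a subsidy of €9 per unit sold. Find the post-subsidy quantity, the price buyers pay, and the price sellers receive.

Pre-subsidy: 812 - 8P = -226 + 5P gives P* = 1038/13, x* = 2252/13.
With the subsidy, sellers receive Ps = Pb + 9 for each unit, where Pb is the price buyers pay.
Supply in terms of Pb becomes xs = -226 + 5(Pb + 9) = -181 + 5Pb. Setting this equal to demand: 812 - 8Pb = -181 + 5Pb, so Pb = 993/13.
Sellers receive Ps = 993/13 + 9 = 1110/13; x' = 812 − 8·(993/13) = 2612/13.

x' = 2612/13; buyers pay 993/13; sellers receive 1110/13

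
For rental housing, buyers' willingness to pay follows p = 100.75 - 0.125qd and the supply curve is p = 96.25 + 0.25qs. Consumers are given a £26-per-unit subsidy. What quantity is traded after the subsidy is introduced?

q' = 244/3

Pre-subsidy: 100.75 - 0.125q = 96.25 + 0.25q gives q* = 12 and p* = 99.25.
With the rebate, buyers effectively pay pb = ps − 26, where ps is the price sellers receive.
On the curves, pb = 100.75 - 0.125q and ps = 96.25 + 0.25q; the wedge ps − pb = 26 gives 96.25 + 0.25q − (100.75 - 0.125q) = 26, so q' = 244/3.
Then pb = 100.75 − 0.125·(244/3) = 1087/12 and ps = 96.25 + 0.25·(244/3) = 1399/12.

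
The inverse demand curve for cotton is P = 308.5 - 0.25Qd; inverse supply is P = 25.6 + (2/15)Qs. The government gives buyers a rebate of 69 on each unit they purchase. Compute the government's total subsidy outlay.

Government cost = 63342

Pre-subsidy: 308.5 - 0.25Q = 25.6 + (2/15)Q gives Q* = 738 and P* = 124.
With the rebate, buyers effectively pay Pb = Ps − 69, where Ps is the price sellers receive.
On the curves, Pb = 308.5 - 0.25Q and Ps = 25.6 + (2/15)Q; the wedge Ps − Pb = 69 gives 25.6 + (2/15)Q − (308.5 - 0.25Q) = 69, so Q' = 918.
Then Pb = 308.5 − 0.25·918 = 79 and Ps = 25.6 + (2/15)·918 = 148.
Government outlay = subsidy × quantity = 69 × 918 = 63342.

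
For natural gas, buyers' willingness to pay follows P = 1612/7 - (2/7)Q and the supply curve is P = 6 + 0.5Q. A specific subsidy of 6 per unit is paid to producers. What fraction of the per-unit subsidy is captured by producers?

Producer share = 7/11

Pre-subsidy: 1612/7 - (2/7)Q = 6 + 0.5Q gives Q* = 3140/11 and P* = 1636/11.
With the subsidy, sellers receive Ps = Pb + 6 for each unit, where Pb is the price buyers pay.
On the curves, Pb = 1612/7 - (2/7)Q and Ps = 6 + 0.5Q; the wedge Ps − Pb = 6 gives 6 + 0.5Q − (1612/7 - (2/7)Q) = 6, so Q' = 3224/11.
Then Pb = 1612/7 − (2/7)·(3224/11) = 1612/11 and Ps = 6 + 0.5·(3224/11) = 1678/11.
Buyers' price falls by P* − Pb = 1636/11 − 1612/11 = 24/11; sellers' price rises by Ps − P* = 1678/11 − 1636/11 = 42/11.
So producers capture (42/11)/6 = 7/11 of each unit of subsidy.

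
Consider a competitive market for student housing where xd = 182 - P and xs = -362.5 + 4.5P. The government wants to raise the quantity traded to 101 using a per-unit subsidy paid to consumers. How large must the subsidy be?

Required subsidy s = 22 per unit

At x = 101, invert demand for the buyer price: Pb = (182 − 101)/1 = 81; invert supply for the seller price: Ps = (101 − (-362.5))/4.5 = 103.
The subsidy must fill the gap: s = Ps − Pb = 103 − 81 = 22.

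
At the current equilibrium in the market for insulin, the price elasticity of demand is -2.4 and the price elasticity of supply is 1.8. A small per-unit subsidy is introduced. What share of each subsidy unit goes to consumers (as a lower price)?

For a small subsidy around the equilibrium, the benefit split depends on the relative slopes, which at a point are proportional to the elasticities.
Buyer share = εs/(εs + |εd|) = 1.8/(1.8 + 2.4) = 3/7; seller share = |εd|/(εs + |εd|) = 4/7.

Consumer share = 3/7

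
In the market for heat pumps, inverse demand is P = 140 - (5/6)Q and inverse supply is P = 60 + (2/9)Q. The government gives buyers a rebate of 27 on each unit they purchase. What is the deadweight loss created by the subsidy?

Pre-subsidy: 140 - (5/6)Q = 60 + (2/9)Q gives Q* = 1440/19 and P* = 1460/19.
With the rebate, buyers effectively pay Pb = Ps − 27, where Ps is the price sellers receive.
On the curves, Pb = 140 - (5/6)Q and Ps = 60 + (2/9)Q; the wedge Ps − Pb = 27 gives 60 + (2/9)Q − (140 - (5/6)Q) = 27, so Q' = 1926/19.
Then Pb = 140 − (5/6)·(1926/19) = 1055/19 and Ps = 60 + (2/9)·(1926/19) = 1568/19.
The subsidy expands output by 1926/19 − 1440/19 = 486/19 past the efficient level; on those units the gap between marginal cost and willingness to pay runs from 0 up to 27.
DWL = ½ × 27 × 486/19 = 6561/19.

Deadweight loss = 6561/19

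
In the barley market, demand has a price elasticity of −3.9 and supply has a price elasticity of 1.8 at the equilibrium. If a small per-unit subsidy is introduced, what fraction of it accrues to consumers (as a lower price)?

For a small subsidy around the equilibrium, the benefit split depends on the relative slopes, which at a point are proportional to the elasticities.
Buyer share = εs/(εs + |εd|) = 1.8/(1.8 + 3.9) = 6/19; seller share = |εd|/(εs + |εd|) = 13/19.

Consumer share = 6/19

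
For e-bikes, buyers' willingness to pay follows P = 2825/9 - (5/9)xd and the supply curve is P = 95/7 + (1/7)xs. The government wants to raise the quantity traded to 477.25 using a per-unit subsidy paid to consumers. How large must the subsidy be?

Required subsidy s = 33 per unit

At x = 477.25, from the demand curve buyers pay Pb = 2825/9 − (5/9)·477.25 = 48.75; from the supply curve sellers need Ps = 95/7 + (1/7)·477.25 = 81.75.
The subsidy must fill the gap: s = Ps − Pb = 81.75 − 48.75 = 33.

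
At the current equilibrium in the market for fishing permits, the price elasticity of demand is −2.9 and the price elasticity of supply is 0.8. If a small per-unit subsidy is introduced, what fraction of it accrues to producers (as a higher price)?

For a small subsidy around the equilibrium, the benefit split depends on the relative slopes, which at a point are proportional to the elasticities.
Buyer share = εs/(εs + |εd|) = 0.8/(0.8 + 2.9) = 8/37; seller share = |εd|/(εs + |εd|) = 29/37.
So producers capture 29/37 of the subsidy.

Producer share = 29/37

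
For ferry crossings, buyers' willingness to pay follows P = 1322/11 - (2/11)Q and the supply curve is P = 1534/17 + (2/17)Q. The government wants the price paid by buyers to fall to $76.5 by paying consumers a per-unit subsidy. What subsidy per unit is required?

Required subsidy s = $42 per unit

At a buyer price of 76.5, quantity demanded is 661 − 5.5·76.5 = 240.25.
Sellers supply 240.25 only when they receive Ps = 1534/17 + (2/17)·240.25 = 118.5.
s = Ps − Pb = 118.5 − 76.5 = 42.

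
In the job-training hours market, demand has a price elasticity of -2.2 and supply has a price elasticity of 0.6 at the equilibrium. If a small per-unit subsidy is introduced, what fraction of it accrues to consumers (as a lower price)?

For a small subsidy around the equilibrium, the benefit split depends on the relative slopes, which at a point are proportional to the elasticities.
Buyer share = εs/(εs + |εd|) = 0.6/(0.6 + 2.2) = 3/14; seller share = |εd|/(εs + |εd|) = 11/14.

Consumer share = 3/14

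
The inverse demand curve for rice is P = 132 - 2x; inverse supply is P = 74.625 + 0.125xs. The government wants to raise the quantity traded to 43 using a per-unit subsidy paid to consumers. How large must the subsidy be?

Required subsidy s = 34 per unit

At x = 43, from the demand curve buyers pay Pb = 132 − 2·43 = 46; from the supply curve sellers need Ps = 74.625 + 0.125·43 = 80.
The subsidy must fill the gap: s = Ps − Pb = 80 − 46 = 34.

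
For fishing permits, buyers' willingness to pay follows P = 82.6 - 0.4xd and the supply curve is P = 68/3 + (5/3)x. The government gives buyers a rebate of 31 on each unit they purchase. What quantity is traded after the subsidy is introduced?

x' = 44

Pre-subsidy: 82.6 - 0.4x = 68/3 + (5/3)x gives x* = 29 and P* = 71.
With the rebate, buyers effectively pay Pb = Ps − 31, where Ps is the price sellers receive.
On the curves, Pb = 82.6 - 0.4x and Ps = 68/3 + (5/3)x; the wedge Ps − Pb = 31 gives 68/3 + (5/3)x − (82.6 - 0.4x) = 31, so x' = 44.
Then Pb = 82.6 − 0.4·44 = 65 and Ps = 68/3 + (5/3)·44 = 96.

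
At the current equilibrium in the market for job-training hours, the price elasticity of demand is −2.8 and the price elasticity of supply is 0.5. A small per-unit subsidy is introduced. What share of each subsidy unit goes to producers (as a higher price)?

For a small subsidy around the equilibrium, the benefit split depends on the relative slopes, which at a point are proportional to the elasticities.
Buyer share = εs/(εs + |εd|) = 0.5/(0.5 + 2.8) = 5/33; seller share = |εd|/(εs + |εd|) = 28/33.
So producers capture 28/33 of the subsidy.

Producer share = 28/33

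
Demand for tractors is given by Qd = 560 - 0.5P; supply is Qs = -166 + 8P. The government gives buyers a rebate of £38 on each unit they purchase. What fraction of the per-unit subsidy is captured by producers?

Producer share = 1/17

Pre-subsidy: 560 - 0.5P = -166 + 8P gives P* = 1452/17, Q* = 8794/17.
With the rebate, buyers effectively pay Pb = Ps − 38, where Ps is the price sellers receive.
Demand in terms of Ps becomes Qd = 560 − 0.5(Ps − 38) = 579 - 0.5Ps. Setting this equal to supply: 579 - 0.5Ps = -166 + 8Ps, so Ps = 1490/17.
Buyers pay Pb = 1490/17 − 38 = 844/17; Q' = -166 + 8·(1490/17) = 9098/17.
Buyers' price falls by P* − Pb = 1452/17 − 844/17 = 608/17; sellers' price rises by Ps − P* = 1490/17 − 1452/17 = 38/17.
So producers capture (38/17)/38 = 1/17 of each unit of subsidy.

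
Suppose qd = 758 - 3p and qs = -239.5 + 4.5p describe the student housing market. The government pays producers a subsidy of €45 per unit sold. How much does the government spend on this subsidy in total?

Government cost = €19800

Pre-subsidy: 758 - 3p = -239.5 + 4.5p gives p* = 133, q* = 359.
With the subsidy, sellers receive ps = pb + 45 for each unit, where pb is the price buyers pay.
Supply in terms of pb becomes qs = -239.5 + 4.5(pb + 45) = -37 + 4.5pb. Setting this equal to demand: 758 - 3pb = -37 + 4.5pb, so pb = 106.
Sellers receive ps = 106 + 45 = 151; q' = 758 − 3·106 = 440.
Government outlay = subsidy × quantity = 45 × 440 = 19800.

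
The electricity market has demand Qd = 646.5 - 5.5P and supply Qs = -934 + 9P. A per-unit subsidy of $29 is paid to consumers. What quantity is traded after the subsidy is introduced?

Q' = 146

Pre-subsidy: 646.5 - 5.5P = -934 + 9P gives P* = 109, Q* = 47.
With the rebate, buyers effectively pay Pb = Ps − 29, where Ps is the price sellers receive.
Demand in terms of Ps becomes Qd = 646.5 − 5.5(Ps − 29) = 806 - 5.5Ps. Setting this equal to supply: 806 - 5.5Ps = -934 + 9Ps, so Ps = 120.
Buyers pay Pb = 120 − 29 = 91; Q' = -934 + 9·120 = 146.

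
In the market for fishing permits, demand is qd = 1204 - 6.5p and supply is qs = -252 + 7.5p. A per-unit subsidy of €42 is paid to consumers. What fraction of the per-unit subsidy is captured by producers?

Producer share = 13/28

Pre-subsidy: 1204 - 6.5p = -252 + 7.5p gives p* = 104, q* = 528.
With the rebate, buyers effectively pay pb = ps − 42, where ps is the price sellers receive.
Demand in terms of ps becomes qd = 1204 − 6.5(ps − 42) = 1477 - 6.5ps. Setting this equal to supply: 1477 - 6.5ps = -252 + 7.5ps, so ps = 123.5.
Buyers pay pb = 123.5 − 42 = 81.5; q' = -252 + 7.5·123.5 = 674.25.
Buyers' price falls by p* − pb = 104 − 81.5 = 22.5; sellers' price rises by ps − p* = 123.5 − 104 = 19.5.
So producers capture 19.5/42 = 13/28 of each unit of subsidy.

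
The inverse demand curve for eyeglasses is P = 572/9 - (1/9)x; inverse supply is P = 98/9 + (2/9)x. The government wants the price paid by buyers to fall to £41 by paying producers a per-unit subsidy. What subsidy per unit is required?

Required subsidy s = £15 per unit

At a buyer price of 41, quantity demanded is 572 − 9·41 = 203.
Sellers supply 203 only when they receive Ps = 98/9 + (2/9)·203 = 56.
s = Ps − Pb = 56 − 41 = 15.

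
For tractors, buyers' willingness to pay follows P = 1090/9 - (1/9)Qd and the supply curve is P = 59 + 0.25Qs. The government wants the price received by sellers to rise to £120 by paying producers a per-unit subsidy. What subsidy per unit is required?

Required subsidy s = £26 per unit

At a seller price of 120, quantity supplied is -236 + 4·120 = 244.
Buyers absorb 244 only when they pay Pb = 1090/9 − (1/9)·244 = 94.
s = Ps − Pb = 120 − 94 = 26.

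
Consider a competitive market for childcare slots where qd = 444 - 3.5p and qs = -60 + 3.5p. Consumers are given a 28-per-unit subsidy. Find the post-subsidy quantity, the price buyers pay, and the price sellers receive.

Pre-subsidy: 444 - 3.5p = -60 + 3.5p gives p* = 72, q* = 192.
With the rebate, buyers effectively pay pb = ps − 28, where ps is the price sellers receive.
Demand in terms of ps becomes qd = 444 − 3.5(ps − 28) = 542 - 3.5ps. Setting this equal to supply: 542 - 3.5ps = -60 + 3.5ps, so ps = 86.
Buyers pay pb = 86 − 28 = 58; q' = -60 + 3.5·86 = 241.

q' = 241; buyers pay 58; sellers receive 86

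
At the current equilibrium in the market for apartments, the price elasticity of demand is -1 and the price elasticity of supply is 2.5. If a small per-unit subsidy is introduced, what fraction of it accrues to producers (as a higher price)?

For a small subsidy around the equilibrium, the benefit split depends on the relative slopes, which at a point are proportional to the elasticities.
Buyer share = εs/(εs + |εd|) = 2.5/(2.5 + 1) = 5/7; seller share = |εd|/(εs + |εd|) = 2/7.
So producers capture 2/7 of the subsidy.

Producer share = 2/7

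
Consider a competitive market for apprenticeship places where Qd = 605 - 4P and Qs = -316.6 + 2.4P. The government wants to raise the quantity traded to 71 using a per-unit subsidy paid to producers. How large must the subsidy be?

Required subsidy s = 28 per unit

At Q = 71, invert demand for the buyer price: Pb = (605 − 71)/4 = 133.5; invert supply for the seller price: Ps = (71 − (-316.6))/2.4 = 161.5.
The subsidy must fill the gap: s = Ps − Pb = 161.5 − 133.5 = 28.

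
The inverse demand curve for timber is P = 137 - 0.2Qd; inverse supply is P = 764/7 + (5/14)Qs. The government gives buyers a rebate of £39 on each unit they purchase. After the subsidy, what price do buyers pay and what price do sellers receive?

Pre-subsidy: 137 - 0.2Q = 764/7 + (5/14)Q gives Q* = 50 and P* = 127.
With the rebate, buyers effectively pay Pb = Ps − 39, where Ps is the price sellers receive.
On the curves, Pb = 137 - 0.2Q and Ps = 764/7 + (5/14)Q; the wedge Ps − Pb = 39 gives 764/7 + (5/14)Q − (137 - 0.2Q) = 39, so Q' = 120.
Then Pb = 137 − 0.2·120 = 113 and Ps = 764/7 + (5/14)·120 = 152.

Buyers pay £113; sellers receive £152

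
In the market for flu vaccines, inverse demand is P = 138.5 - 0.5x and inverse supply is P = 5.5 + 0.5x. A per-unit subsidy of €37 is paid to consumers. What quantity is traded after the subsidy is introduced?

x' = 170

Pre-subsidy: 138.5 - 0.5x = 5.5 + 0.5x gives x* = 133 and P* = 72.
With the rebate, buyers effectively pay Pb = Ps − 37, where Ps is the price sellers receive.
On the curves, Pb = 138.5 - 0.5x and Ps = 5.5 + 0.5x; the wedge Ps − Pb = 37 gives 5.5 + 0.5x − (138.5 - 0.5x) = 37, so x' = 170.
Then Pb = 138.5 − 0.5·170 = 53.5 and Ps = 5.5 + 0.5·170 = 90.5.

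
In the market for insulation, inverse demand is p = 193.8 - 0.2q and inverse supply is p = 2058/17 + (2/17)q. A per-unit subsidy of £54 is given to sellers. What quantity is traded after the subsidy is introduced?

q' = 399

Pre-subsidy: 193.8 - 0.2q = 2058/17 + (2/17)q gives q* = 229 and p* = 148.
With the subsidy, sellers receive ps = pb + 54 for each unit, where pb is the price buyers pay.
On the curves, pb = 193.8 - 0.2q and ps = 2058/17 + (2/17)q; the wedge ps − pb = 54 gives 2058/17 + (2/17)q − (193.8 - 0.2q) = 54, so q' = 399.
Then pb = 193.8 − 0.2·399 = 114 and ps = 2058/17 + (2/17)·399 = 168.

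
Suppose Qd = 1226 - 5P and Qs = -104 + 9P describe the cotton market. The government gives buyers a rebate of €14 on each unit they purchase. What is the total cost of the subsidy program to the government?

Pre-subsidy: 1226 - 5P = -104 + 9P gives P* = 95, Q* = 751.
With the rebate, buyers effectively pay Pb = Ps − 14, where Ps is the price sellers receive.
Demand in terms of Ps becomes Qd = 1226 − 5(Ps − 14) = 1296 - 5Ps. Setting this equal to supply: 1296 - 5Ps = -104 + 9Ps, so Ps = 100.
Buyers pay Pb = 100 − 14 = 86; Q' = -104 + 9·100 = 796.
Government outlay = subsidy × quantity = 14 × 796 = 11144.

Government cost = €11144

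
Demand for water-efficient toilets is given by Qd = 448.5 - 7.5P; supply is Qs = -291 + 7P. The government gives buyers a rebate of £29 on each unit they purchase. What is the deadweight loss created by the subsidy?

Deadweight loss = £1522.5

Pre-subsidy: 448.5 - 7.5P = -291 + 7P gives P* = 51, Q* = 66.
With the rebate, buyers effectively pay Pb = Ps − 29, where Ps is the price sellers receive.
Demand in terms of Ps becomes Qd = 448.5 − 7.5(Ps − 29) = 666 - 7.5Ps. Setting this equal to supply: 666 - 7.5Ps = -291 + 7Ps, so Ps = 66.
Buyers pay Pb = 66 − 29 = 37; Q' = -291 + 7·66 = 171.
The subsidy expands output by 171 − 66 = 105 past the efficient level; on those units the gap between marginal cost and willingness to pay runs from 0 up to 29.
DWL = ½ × 29 × 105 = 1522.5.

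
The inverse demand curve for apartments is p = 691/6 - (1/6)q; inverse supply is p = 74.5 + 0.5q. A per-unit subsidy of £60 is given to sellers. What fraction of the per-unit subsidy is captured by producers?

Producer share = 0.75

Pre-subsidy: 691/6 - (1/6)q = 74.5 + 0.5q gives q* = 61 and p* = 105.
With the subsidy, sellers receive ps = pb + 60 for each unit, where pb is the price buyers pay.
On the curves, pb = 691/6 - (1/6)q and ps = 74.5 + 0.5q; the wedge ps − pb = 60 gives 74.5 + 0.5q − (691/6 - (1/6)q) = 60, so q' = 151.
Then pb = 691/6 − (1/6)·151 = 90 and ps = 74.5 + 0.5·151 = 150.
Buyers' price falls by p* − pb = 105 − 90 = 15; sellers' price rises by ps − p* = 150 − 105 = 45.
So producers capture 45/60 = 0.75 of each unit of subsidy.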